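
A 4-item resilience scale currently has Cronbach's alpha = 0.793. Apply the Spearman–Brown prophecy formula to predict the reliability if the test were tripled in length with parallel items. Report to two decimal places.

predicted reliability = 0.92

Length factor m = 3
α' = m·α / (1 + (m−1)·α)
   = 3 × 0.793 / (1 + (3 − 1) × 0.793)
   = 2.3790 / 2.5860 = 0.92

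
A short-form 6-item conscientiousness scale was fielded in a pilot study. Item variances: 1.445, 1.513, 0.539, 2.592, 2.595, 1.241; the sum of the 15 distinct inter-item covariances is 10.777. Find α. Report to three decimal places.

sum of item variances = 1.445 + 1.513 + 0.539 + 2.592 + 2.595 + 1.241 = 9.925
Sum of distinct covariances = 10.777
Var(T) = sum of item variances + 2·Σcov = 9.925 + 2 × 10.777 = 31.479
α = (6/5)·(1 − 9.925/31.479) = 0.822

α = 0.822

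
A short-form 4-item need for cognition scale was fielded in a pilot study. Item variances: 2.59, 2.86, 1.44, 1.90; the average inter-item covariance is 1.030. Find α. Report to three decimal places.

α = 0.779

ΣVar(i) = 2.59 + 2.86 + 1.44 + 1.90 = 8.79
Sum of the 6 distinct covariances = 6 × 1.030 = 6.180
total variance = ΣVar(i) + 2·Σcov = 8.79 + 2 × 6.180 = 21.150
α = (4/3)·(1 − 8.79/21.150) = 0.779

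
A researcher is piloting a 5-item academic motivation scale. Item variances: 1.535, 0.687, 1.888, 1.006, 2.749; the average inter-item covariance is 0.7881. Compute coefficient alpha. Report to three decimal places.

coefficient alpha = 0.834

ΣVar(i) = 1.535 + 0.687 + 1.888 + 1.006 + 2.749 = 7.865
Sum of the 10 distinct covariances = 10 × 0.7881 = 7.8810
σ²_T = ΣVar(i) + 2·Σcov = 7.865 + 2 × 7.8810 = 23.6270
α = (5/4)·(1 − 7.865/23.6270) = 0.834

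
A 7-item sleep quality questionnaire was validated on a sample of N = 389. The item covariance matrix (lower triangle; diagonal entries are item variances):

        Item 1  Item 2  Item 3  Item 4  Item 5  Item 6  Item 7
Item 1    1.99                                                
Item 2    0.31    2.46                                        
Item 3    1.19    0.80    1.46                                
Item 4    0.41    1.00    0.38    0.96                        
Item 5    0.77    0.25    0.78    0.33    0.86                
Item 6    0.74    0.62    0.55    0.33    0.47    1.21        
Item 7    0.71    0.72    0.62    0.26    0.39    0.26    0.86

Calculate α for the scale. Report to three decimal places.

α = 0.826

sum of item variances = 1.99 + 2.46 + 1.46 + 0.96 + 0.86 + 1.21 + 0.86 = 9.80
Σ_{i<j} σ_ij = 11.89
total variance = 9.80 + 2 × 11.89 = 33.58
α = (k/(k−1))·(1 − sum of item variances/total variance) = (7/6)·(1 − 9.80/33.58) = 0.826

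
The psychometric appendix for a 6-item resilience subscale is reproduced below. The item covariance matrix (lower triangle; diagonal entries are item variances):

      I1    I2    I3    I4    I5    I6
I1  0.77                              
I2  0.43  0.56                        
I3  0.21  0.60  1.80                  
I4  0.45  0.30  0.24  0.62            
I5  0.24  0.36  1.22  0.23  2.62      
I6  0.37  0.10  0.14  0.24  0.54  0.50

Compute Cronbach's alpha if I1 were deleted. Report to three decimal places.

Remaining items: I2, I3, I4, I5, I6 (k = 5).
sum of item variances = 0.56 + 1.80 + 0.62 + 2.62 + 0.50 = 6.10
σ²_total = 6.10 + 2 × 3.97 = 14.04
α (item deleted) = (5/4)·(1 − 6.10/14.04) = 0.707

Cronbach's alpha = 0.707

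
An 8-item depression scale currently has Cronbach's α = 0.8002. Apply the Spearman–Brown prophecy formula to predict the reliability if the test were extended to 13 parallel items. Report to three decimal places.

predicted reliability = 0.867

Length factor m = 13/8 = 1.6250
α' = m·α / (1 + (m−1)·α)
   = 13/8 × 0.8002 / (1 + (13/8 − 1) × 0.8002)
   = 1.3003 / 1.5001 = 0.867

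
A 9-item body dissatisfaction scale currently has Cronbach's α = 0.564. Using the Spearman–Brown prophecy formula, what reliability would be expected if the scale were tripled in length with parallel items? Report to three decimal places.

predicted reliability = 0.795

Length factor m = 3
α' = m·α / (1 + (m−1)·α)
   = 3 × 0.564 / (1 + (3 − 1) × 0.564)
   = 1.6920 / 2.1280 = 0.795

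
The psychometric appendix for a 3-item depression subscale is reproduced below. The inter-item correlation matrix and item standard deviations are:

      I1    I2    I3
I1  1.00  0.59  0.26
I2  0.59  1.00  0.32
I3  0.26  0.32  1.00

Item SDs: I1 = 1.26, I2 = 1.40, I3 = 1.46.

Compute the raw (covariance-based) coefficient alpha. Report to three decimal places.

Σσ²ᵢ = 1.26² + 1.40² + 1.46² = 5.6792
Covariances σ_ij = r_ij · s_i · s_j:
  σ(I1,I2) = 0.59 × 1.26 × 1.40 = 1.0408
  σ(I1,I3) = 0.26 × 1.26 × 1.46 = 0.4783
  σ(I2,I3) = 0.32 × 1.40 × 1.46 = 0.6541
σ²_T = Σσ²ᵢ + 2·Σσ_ij = 5.6792 + 2 × 2.1732 = 10.0256
α = (3/2)·(1 − 5.6792/10.0256) = 0.650

α = 0.650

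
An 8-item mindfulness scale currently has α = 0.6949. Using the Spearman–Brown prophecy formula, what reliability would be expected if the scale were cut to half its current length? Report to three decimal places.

predicted reliability = 0.532

Length factor m = 1/2
α' = m·α / (1 − (1−m)·α)
   = 1/2 × 0.6949 / (1 − (1 − 1/2) × 0.6949)
   = 0.3474 / 0.6525 = 0.532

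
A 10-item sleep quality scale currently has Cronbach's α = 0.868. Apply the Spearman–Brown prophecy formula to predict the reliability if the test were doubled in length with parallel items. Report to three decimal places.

Length factor m = 2
α' = m·α / (1 + (m−1)·α)
   = 2 × 0.868 / (1 + (2 − 1) × 0.868)
   = 1.7360 / 1.8680 = 0.929

predicted reliability = 0.929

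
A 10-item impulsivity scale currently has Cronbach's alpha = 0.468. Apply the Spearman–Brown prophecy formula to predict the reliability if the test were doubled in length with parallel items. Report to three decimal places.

Length factor m = 2
α' = m·α / (1 + (m−1)·α)
   = 2 × 0.468 / (1 + (2 − 1) × 0.468)
   = 0.9360 / 1.4680 = 0.638

predicted reliability = 0.638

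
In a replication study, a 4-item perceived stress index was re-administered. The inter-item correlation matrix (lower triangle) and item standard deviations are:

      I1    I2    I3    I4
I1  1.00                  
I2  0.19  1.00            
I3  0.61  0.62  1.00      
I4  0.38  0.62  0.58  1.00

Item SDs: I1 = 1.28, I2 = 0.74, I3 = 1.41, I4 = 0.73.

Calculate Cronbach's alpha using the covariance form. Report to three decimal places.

α = 0.770

Σσ²ᵢ = 1.28² + 0.74² + 1.41² + 0.73² = 4.7070
Covariances σ_ij = r_ij · s_i · s_j:
  σ(I1,I2) = 0.19 × 1.28 × 0.74 = 0.1800
  σ(I1,I3) = 0.61 × 1.28 × 1.41 = 1.1009
  σ(I1,I4) = 0.38 × 1.28 × 0.73 = 0.3551
  σ(I2,I3) = 0.62 × 0.74 × 1.41 = 0.6469
  σ(I2,I4) = 0.62 × 0.74 × 0.73 = 0.3349
  σ(I3,I4) = 0.58 × 1.41 × 0.73 = 0.5970
σ²_T = Σσ²ᵢ + 2·Σσ_ij = 4.7070 + 2 × 3.2148 = 11.1366
α = (4/3)·(1 − 4.7070/11.1366) = 0.770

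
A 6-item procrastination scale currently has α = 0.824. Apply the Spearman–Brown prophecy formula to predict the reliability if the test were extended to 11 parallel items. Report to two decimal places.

predicted reliability = 0.90

Length factor m = 11/6 = 1.8333
α' = m·α / (1 + (m−1)·α)
   = 11/6 × 0.824 / (1 + (11/6 − 1) × 0.824)
   = 1.5107 / 1.6867 = 0.90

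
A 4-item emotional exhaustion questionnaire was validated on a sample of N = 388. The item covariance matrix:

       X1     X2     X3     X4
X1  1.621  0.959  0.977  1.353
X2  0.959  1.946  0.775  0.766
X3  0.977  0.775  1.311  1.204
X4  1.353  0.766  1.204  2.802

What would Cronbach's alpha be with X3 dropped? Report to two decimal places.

Remaining items: X1, X2, X4 (k = 3).
Σσ²ᵢ = 1.621 + 1.946 + 2.802 = 6.369
σ²_T = 6.369 + 2 × 3.078 = 12.525
α (item deleted) = (3/2)·(1 − 6.369/12.525) = 0.74

α = 0.74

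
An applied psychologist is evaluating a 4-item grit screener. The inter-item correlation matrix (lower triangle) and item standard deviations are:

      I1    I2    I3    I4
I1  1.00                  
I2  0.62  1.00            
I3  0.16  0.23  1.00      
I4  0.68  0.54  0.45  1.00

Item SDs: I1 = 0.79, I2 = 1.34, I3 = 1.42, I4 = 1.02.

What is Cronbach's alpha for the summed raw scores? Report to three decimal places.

Σσ²ᵢ = 0.79² + 1.34² + 1.42² + 1.02² = 5.4765
Covariances σ_ij = r_ij · s_i · s_j:
  σ(I1,I2) = 0.62 × 0.79 × 1.34 = 0.6563
  σ(I1,I3) = 0.16 × 0.79 × 1.42 = 0.1795
  σ(I1,I4) = 0.68 × 0.79 × 1.02 = 0.5479
  σ(I2,I3) = 0.23 × 1.34 × 1.42 = 0.4376
  σ(I2,I4) = 0.54 × 1.34 × 1.02 = 0.7381
  σ(I3,I4) = 0.45 × 1.42 × 1.02 = 0.6518
σ²_T = Σσ²ᵢ + 2·Σσ_ij = 5.4765 + 2 × 3.2112 = 11.8989
α = (4/3)·(1 − 5.4765/11.8989) = 0.720

α = 0.720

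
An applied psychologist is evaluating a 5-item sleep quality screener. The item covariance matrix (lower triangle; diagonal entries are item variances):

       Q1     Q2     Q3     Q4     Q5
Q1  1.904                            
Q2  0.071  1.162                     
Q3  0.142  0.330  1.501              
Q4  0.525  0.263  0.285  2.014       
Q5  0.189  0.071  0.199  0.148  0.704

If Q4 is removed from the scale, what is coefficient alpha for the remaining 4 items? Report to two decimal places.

coefficient alpha = 0.37

Remaining items: Q1, Q2, Q3, Q5 (k = 4).
Σσ²ᵢ = 1.904 + 1.162 + 1.501 + 0.704 = 5.271
Var(T) = 5.271 + 2 × 1.002 = 7.275
α (item deleted) = (4/3)·(1 − 5.271/7.275) = 0.37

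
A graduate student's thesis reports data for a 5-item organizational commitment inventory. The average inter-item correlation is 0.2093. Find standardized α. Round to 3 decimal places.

standardized α = 0.570

Standardized α = k·r̄ / (1 + (k−1)·r̄) = 5 × 0.2093 / (1 + 4 × 0.2093)
  = 1.0465 / 1.8372 = 0.570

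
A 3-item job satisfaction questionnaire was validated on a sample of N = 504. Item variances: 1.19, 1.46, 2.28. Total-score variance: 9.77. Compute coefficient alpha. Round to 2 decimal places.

coefficient alpha = 0.74

Σσᵢ² = 1.19 + 1.46 + 2.28 = 4.93
α = (k/(k−1))·(1 − Σσᵢ²/total variance) = (3/2)·(1 − 4.93/9.77) = 0.74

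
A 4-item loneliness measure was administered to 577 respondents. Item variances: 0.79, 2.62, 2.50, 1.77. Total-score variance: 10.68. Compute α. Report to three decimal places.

α = 0.375

Σσ²ᵢ = 0.79 + 2.62 + 2.50 + 1.77 = 7.68
α = (k/(k−1))·(1 − Σσ²ᵢ/Var(T)) = (4/3)·(1 − 7.68/10.68) = 0.375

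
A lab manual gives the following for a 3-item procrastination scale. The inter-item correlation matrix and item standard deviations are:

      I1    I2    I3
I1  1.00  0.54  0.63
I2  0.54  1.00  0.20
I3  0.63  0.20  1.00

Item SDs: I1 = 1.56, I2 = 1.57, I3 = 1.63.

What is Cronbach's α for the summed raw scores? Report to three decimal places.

Σσ²ᵢ = 1.56² + 1.57² + 1.63² = 7.5554
Covariances σ_ij = r_ij · s_i · s_j:
  σ(I1,I2) = 0.54 × 1.56 × 1.57 = 1.3226
  σ(I1,I3) = 0.63 × 1.56 × 1.63 = 1.6020
  σ(I2,I3) = 0.20 × 1.57 × 1.63 = 0.5118
σ²_T = Σσ²ᵢ + 2·Σσ_ij = 7.5554 + 2 × 3.4364 = 14.4282
α = (3/2)·(1 − 7.5554/14.4282) = 0.715

α = 0.715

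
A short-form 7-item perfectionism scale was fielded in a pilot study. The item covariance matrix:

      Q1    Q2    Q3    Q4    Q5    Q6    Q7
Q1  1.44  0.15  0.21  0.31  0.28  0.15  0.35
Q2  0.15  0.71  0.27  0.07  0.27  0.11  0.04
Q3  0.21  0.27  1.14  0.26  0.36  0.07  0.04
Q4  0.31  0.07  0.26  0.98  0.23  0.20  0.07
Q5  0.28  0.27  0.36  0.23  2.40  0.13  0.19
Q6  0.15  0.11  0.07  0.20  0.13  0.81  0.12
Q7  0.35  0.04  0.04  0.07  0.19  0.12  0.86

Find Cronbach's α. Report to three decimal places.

α = 0.562

sum of item variances = 1.44 + 0.71 + 1.14 + 0.98 + 2.40 + 0.81 + 0.86 = 8.34
Sum of off-diagonal covariances = 3.88
Var(T) = 8.34 + 2 × 3.88 = 16.10
α = (k/(k−1))·(1 − sum of item variances/Var(T)) = (7/6)·(1 − 8.34/16.10) = 0.562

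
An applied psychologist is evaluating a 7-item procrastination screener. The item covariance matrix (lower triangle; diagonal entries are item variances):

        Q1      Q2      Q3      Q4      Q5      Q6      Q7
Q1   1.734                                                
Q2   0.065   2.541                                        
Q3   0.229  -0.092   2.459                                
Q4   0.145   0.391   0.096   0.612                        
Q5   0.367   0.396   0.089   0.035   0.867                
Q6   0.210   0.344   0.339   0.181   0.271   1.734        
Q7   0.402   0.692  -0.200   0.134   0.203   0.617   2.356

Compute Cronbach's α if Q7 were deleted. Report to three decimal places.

Remaining items: Q1, Q2, Q3, Q4, Q5, Q6 (k = 6).
Σσ²ᵢ = 1.734 + 2.541 + 2.459 + 0.612 + 0.867 + 1.734 = 9.947
total variance = 9.947 + 2 × 3.066 = 16.079
α (item deleted) = (6/5)·(1 − 9.947/16.079) = 0.458

α = 0.458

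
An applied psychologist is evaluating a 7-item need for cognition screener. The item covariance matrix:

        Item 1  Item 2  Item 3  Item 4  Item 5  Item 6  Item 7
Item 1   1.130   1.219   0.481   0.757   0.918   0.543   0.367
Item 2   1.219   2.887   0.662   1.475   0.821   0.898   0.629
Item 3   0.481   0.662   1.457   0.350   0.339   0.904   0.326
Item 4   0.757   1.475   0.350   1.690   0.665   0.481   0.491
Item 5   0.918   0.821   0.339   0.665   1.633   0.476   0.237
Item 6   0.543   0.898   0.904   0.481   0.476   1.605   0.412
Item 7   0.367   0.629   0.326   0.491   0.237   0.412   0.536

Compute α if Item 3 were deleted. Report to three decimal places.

Remaining items: Item 1, Item 2, Item 4, Item 5, Item 6, Item 7 (k = 6).
sum of item variances = 1.130 + 2.887 + 1.690 + 1.633 + 1.605 + 0.536 = 9.481
σ²_T = 9.481 + 2 × 10.389 = 30.259
α (item deleted) = (6/5)·(1 − 9.481/30.259) = 0.824

α = 0.824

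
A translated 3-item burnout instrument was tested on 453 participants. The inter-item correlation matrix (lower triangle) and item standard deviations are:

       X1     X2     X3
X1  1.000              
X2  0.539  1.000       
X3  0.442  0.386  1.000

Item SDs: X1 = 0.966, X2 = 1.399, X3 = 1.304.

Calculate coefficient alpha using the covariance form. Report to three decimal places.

α = 0.696

Σσ²ᵢ = 0.966² + 1.399² + 1.304² = 4.5908
Covariances σ_ij = r_ij · s_i · s_j:
  σ(X1,X2) = 0.539 × 0.966 × 1.399 = 0.7284
  σ(X1,X3) = 0.442 × 0.966 × 1.304 = 0.5568
  σ(X2,X3) = 0.386 × 1.399 × 1.304 = 0.7042
σ²_T = Σσ²ᵢ + 2·Σσ_ij = 4.5908 + 2 × 1.9894 = 8.5696
α = (3/2)·(1 − 4.5908/8.5696) = 0.696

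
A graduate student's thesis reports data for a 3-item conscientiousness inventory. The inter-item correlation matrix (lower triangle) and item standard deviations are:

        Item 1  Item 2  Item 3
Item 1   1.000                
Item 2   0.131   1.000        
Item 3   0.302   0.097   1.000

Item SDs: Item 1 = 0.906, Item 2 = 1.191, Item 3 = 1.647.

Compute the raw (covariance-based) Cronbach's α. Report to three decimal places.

Σσ²ᵢ = 0.906² + 1.191² + 1.647² = 4.9519
Covariances σ_ij = r_ij · s_i · s_j:
  σ(Item 1,Item 2) = 0.131 × 0.906 × 1.191 = 0.1414
  σ(Item 1,Item 3) = 0.302 × 0.906 × 1.647 = 0.4506
  σ(Item 2,Item 3) = 0.097 × 1.191 × 1.647 = 0.1903
σ²_T = Σσ²ᵢ + 2·Σσ_ij = 4.9519 + 2 × 0.7823 = 6.5165
α = (3/2)·(1 − 4.9519/6.5165) = 0.360

Cronbach's α = 0.360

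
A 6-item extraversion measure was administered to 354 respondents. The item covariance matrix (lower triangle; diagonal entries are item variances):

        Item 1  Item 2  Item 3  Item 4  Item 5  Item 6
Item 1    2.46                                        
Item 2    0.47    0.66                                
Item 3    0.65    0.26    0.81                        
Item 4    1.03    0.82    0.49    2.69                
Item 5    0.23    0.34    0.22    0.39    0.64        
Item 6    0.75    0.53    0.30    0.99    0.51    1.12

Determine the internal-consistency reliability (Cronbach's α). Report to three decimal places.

Cronbach's α = 0.787

Σσᵢ² = 2.46 + 0.66 + 0.81 + 2.69 + 0.64 + 1.12 = 8.38
Σ_{i<j} σ_ij = 7.98
total variance = 8.38 + 2 × 7.98 = 24.34
α = (k/(k−1))·(1 − Σσᵢ²/total variance) = (6/5)·(1 − 8.38/24.34) = 0.787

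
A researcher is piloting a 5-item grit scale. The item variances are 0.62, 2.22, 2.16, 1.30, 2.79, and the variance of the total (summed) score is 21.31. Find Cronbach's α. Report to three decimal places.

Cronbach's α = 0.717

ΣVar(i) = 0.62 + 2.22 + 2.16 + 1.30 + 2.79 = 9.09
α = (k/(k−1))·(1 − ΣVar(i)/total variance) = (5/4)·(1 − 9.09/21.31) = 0.717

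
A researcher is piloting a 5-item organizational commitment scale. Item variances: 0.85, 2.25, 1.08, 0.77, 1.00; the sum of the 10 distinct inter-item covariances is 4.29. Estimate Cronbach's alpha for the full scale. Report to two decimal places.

Σσᵢ² = 0.85 + 2.25 + 1.08 + 0.77 + 1.00 = 5.95
Sum of distinct covariances = 4.29
σ²_T = Σσᵢ² + 2·Σcov = 5.95 + 2 × 4.29 = 14.53
α = (5/4)·(1 − 5.95/14.53) = 0.74

Cronbach's alpha = 0.74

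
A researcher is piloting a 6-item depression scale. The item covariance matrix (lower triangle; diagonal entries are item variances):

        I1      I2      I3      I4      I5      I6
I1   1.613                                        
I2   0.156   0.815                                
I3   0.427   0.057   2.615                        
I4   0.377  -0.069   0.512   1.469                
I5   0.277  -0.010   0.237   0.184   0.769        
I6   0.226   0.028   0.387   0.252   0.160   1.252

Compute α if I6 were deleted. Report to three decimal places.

Remaining items: I1, I2, I3, I4, I5 (k = 5).
ΣVar(i) = 1.613 + 0.815 + 2.615 + 1.469 + 0.769 = 7.281
total variance = 7.281 + 2 × 2.148 = 11.577
α (item deleted) = (5/4)·(1 − 7.281/11.577) = 0.464

α = 0.464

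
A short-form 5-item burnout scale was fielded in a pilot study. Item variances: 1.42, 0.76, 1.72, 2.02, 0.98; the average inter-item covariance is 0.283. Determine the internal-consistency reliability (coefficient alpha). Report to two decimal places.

α = 0.56

Σσᵢ² = 1.42 + 0.76 + 1.72 + 2.02 + 0.98 = 6.90
Sum of the 10 distinct covariances = 10 × 0.283 = 2.830
total variance = Σσᵢ² + 2·Σcov = 6.90 + 2 × 2.830 = 12.560
α = (5/4)·(1 − 6.90/12.560) = 0.56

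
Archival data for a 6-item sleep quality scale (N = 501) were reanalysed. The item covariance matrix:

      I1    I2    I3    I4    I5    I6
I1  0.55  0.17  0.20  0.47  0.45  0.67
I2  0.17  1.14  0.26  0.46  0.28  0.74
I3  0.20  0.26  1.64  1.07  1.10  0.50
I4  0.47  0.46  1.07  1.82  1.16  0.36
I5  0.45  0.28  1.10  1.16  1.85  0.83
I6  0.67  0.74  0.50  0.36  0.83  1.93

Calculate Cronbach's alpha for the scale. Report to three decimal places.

sum of item variances = 0.55 + 1.14 + 1.64 + 1.82 + 1.85 + 1.93 = 8.93
Σ_{i<j} σ_ij = 8.72
σ²_total = 8.93 + 2 × 8.72 = 26.37
α = (k/(k−1))·(1 − sum of item variances/σ²_total) = (6/5)·(1 − 8.93/26.37) = 0.794

Cronbach's alpha = 0.794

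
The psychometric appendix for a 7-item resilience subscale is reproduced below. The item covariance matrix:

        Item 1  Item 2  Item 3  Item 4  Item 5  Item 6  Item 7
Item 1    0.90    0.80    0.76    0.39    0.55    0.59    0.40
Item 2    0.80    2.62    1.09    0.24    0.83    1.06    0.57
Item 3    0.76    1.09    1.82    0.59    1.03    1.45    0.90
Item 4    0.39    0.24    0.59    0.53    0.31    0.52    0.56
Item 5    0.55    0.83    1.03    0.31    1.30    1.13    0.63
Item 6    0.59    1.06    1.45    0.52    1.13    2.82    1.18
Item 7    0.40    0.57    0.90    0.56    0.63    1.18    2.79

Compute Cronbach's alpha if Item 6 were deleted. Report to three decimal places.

Cronbach's alpha = 0.792

Remaining items: Item 1, Item 2, Item 3, Item 4, Item 5, Item 7 (k = 6).
ΣVar(i) = 0.90 + 2.62 + 1.82 + 0.53 + 1.30 + 2.79 = 9.96
σ²_total = 9.96 + 2 × 9.65 = 29.26
α (item deleted) = (6/5)·(1 − 9.96/29.26) = 0.792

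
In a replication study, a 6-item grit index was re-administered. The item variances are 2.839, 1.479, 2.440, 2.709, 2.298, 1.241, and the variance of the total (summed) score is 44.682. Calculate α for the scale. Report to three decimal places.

α = 0.851

ΣVar(i) = 2.839 + 1.479 + 2.440 + 2.709 + 2.298 + 1.241 = 13.006
α = (k/(k−1))·(1 − ΣVar(i)/σ²_T) = (6/5)·(1 − 13.006/44.682) = 0.851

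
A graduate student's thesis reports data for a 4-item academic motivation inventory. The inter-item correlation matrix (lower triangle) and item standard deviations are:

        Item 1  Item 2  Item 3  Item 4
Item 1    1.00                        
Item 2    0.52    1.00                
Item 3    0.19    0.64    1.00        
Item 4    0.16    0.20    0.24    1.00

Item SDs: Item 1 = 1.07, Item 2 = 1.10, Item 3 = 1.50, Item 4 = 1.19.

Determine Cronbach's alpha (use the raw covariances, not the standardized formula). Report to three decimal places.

Cronbach's alpha = 0.650

Σσ²ᵢ = 1.07² + 1.10² + 1.50² + 1.19² = 6.0210
Covariances σ_ij = r_ij · s_i · s_j:
  σ(Item 1,Item 2) = 0.52 × 1.07 × 1.10 = 0.6120
  σ(Item 1,Item 3) = 0.19 × 1.07 × 1.50 = 0.3049
  σ(Item 1,Item 4) = 0.16 × 1.07 × 1.19 = 0.2037
  σ(Item 2,Item 3) = 0.64 × 1.10 × 1.50 = 1.0560
  σ(Item 2,Item 4) = 0.20 × 1.10 × 1.19 = 0.2618
  σ(Item 3,Item 4) = 0.24 × 1.50 × 1.19 = 0.4284
σ²_T = Σσ²ᵢ + 2·Σσ_ij = 6.0210 + 2 × 2.8668 = 11.7546
α = (4/3)·(1 − 6.0210/11.7546) = 0.650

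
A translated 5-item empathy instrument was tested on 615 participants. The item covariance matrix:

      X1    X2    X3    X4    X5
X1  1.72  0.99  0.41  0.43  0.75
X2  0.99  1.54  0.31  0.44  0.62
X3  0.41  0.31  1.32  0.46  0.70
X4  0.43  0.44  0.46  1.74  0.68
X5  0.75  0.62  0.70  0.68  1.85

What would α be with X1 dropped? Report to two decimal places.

α = 0.67

Remaining items: X2, X3, X4, X5 (k = 4).
ΣVar(i) = 1.54 + 1.32 + 1.74 + 1.85 = 6.45
σ²_total = 6.45 + 2 × 3.21 = 12.87
α (item deleted) = (4/3)·(1 − 6.45/12.87) = 0.67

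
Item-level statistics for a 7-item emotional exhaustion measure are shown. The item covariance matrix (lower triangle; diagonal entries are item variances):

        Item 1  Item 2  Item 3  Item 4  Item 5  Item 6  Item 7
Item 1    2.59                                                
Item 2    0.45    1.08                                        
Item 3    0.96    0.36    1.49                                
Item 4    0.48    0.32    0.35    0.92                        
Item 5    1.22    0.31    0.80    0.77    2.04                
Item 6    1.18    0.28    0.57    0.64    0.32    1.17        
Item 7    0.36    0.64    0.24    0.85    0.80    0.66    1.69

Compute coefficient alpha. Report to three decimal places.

α = 0.812

sum of item variances = 2.59 + 1.08 + 1.49 + 0.92 + 2.04 + 1.17 + 1.69 = 10.98
Sum of the distinct covariances = 12.56
σ²_total = 10.98 + 2 × 12.56 = 36.10
α = (k/(k−1))·(1 − sum of item variances/σ²_total) = (7/6)·(1 − 10.98/36.10) = 0.812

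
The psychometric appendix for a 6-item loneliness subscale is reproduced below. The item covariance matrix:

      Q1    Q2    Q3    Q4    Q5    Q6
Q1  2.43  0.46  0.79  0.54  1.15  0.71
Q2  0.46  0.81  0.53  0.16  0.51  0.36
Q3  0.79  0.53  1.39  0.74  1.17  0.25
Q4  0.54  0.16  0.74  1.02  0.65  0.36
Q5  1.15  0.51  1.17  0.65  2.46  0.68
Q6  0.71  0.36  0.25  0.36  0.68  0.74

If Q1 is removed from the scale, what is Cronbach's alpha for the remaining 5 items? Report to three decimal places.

α = 0.785

Remaining items: Q2, Q3, Q4, Q5, Q6 (k = 5).
Σσᵢ² = 0.81 + 1.39 + 1.02 + 2.46 + 0.74 = 6.42
σ²_total = 6.42 + 2 × 5.41 = 17.24
α (item deleted) = (5/4)·(1 − 6.42/17.24) = 0.785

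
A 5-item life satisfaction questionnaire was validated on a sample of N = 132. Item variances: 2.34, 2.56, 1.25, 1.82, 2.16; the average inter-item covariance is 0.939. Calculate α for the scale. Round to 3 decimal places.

Σσ²ᵢ = 2.34 + 2.56 + 1.25 + 1.82 + 2.16 = 10.13
Sum of the 10 distinct covariances = 10 × 0.939 = 9.390
σ²_T = Σσ²ᵢ + 2·Σcov = 10.13 + 2 × 9.390 = 28.910
α = (5/4)·(1 − 10.13/28.910) = 0.812

α = 0.812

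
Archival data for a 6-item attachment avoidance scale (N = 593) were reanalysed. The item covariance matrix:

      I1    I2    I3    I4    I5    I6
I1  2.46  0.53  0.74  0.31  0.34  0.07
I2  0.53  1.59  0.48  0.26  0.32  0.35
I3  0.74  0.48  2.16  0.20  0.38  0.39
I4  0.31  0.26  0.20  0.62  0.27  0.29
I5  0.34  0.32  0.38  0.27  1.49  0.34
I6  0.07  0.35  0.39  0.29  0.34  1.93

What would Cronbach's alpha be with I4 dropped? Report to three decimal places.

Cronbach's alpha = 0.563

Remaining items: I1, I2, I3, I5, I6 (k = 5).
ΣVar(i) = 2.46 + 1.59 + 2.16 + 1.49 + 1.93 = 9.63
σ²_total = 9.63 + 2 × 3.94 = 17.51
α (item deleted) = (5/4)·(1 − 9.63/17.51) = 0.563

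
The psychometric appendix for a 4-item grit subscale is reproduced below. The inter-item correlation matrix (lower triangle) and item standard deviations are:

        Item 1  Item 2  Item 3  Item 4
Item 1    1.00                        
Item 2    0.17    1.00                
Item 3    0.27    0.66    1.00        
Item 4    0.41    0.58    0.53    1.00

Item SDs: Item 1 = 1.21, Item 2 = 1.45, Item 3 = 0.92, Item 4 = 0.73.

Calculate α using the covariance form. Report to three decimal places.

α = 0.709

Σσ²ᵢ = 1.21² + 1.45² + 0.92² + 0.73² = 4.9459
Covariances σ_ij = r_ij · s_i · s_j:
  σ(Item 1,Item 2) = 0.17 × 1.21 × 1.45 = 0.2983
  σ(Item 1,Item 3) = 0.27 × 1.21 × 0.92 = 0.3006
  σ(Item 1,Item 4) = 0.41 × 1.21 × 0.73 = 0.3622
  σ(Item 2,Item 3) = 0.66 × 1.45 × 0.92 = 0.8804
  σ(Item 2,Item 4) = 0.58 × 1.45 × 0.73 = 0.6139
  σ(Item 3,Item 4) = 0.53 × 0.92 × 0.73 = 0.3559
σ²_T = Σσ²ᵢ + 2·Σσ_ij = 4.9459 + 2 × 2.8113 = 10.5685
α = (4/3)·(1 − 4.9459/10.5685) = 0.709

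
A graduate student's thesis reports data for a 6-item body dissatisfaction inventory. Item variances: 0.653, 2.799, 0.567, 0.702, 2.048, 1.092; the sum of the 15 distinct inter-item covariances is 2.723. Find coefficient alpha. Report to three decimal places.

α = 0.491

Σσ²ᵢ = 0.653 + 2.799 + 0.567 + 0.702 + 2.048 + 1.092 = 7.861
Sum of distinct covariances = 2.723
σ²_total = Σσ²ᵢ + 2·Σcov = 7.861 + 2 × 2.723 = 13.307
α = (6/5)·(1 − 7.861/13.307) = 0.491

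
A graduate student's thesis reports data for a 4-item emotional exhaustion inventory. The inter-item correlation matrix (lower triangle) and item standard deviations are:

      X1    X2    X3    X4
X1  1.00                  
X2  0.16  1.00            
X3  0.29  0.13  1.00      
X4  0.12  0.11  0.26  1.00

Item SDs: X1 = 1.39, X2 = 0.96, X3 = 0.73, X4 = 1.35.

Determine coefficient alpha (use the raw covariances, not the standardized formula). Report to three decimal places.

Σσ²ᵢ = 1.39² + 0.96² + 0.73² + 1.35² = 5.2091
Covariances σ_ij = r_ij · s_i · s_j:
  σ(X1,X2) = 0.16 × 1.39 × 0.96 = 0.2135
  σ(X1,X3) = 0.29 × 1.39 × 0.73 = 0.2943
  σ(X1,X4) = 0.12 × 1.39 × 1.35 = 0.2252
  σ(X2,X3) = 0.13 × 0.96 × 0.73 = 0.0911
  σ(X2,X4) = 0.11 × 0.96 × 1.35 = 0.1426
  σ(X3,X4) = 0.26 × 0.73 × 1.35 = 0.2562
σ²_T = Σσ²ᵢ + 2·Σσ_ij = 5.2091 + 2 × 1.2229 = 7.6549
α = (4/3)·(1 − 5.2091/7.6549) = 0.426

α = 0.426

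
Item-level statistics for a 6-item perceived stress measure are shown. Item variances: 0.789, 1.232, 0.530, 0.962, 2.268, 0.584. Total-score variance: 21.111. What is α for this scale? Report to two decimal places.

α = 0.84

Σσ²ᵢ = 0.789 + 1.232 + 0.530 + 0.962 + 2.268 + 0.584 = 6.365
α = (k/(k−1))·(1 − Σσ²ᵢ/σ²_T) = (6/5)·(1 − 6.365/21.111) = 0.84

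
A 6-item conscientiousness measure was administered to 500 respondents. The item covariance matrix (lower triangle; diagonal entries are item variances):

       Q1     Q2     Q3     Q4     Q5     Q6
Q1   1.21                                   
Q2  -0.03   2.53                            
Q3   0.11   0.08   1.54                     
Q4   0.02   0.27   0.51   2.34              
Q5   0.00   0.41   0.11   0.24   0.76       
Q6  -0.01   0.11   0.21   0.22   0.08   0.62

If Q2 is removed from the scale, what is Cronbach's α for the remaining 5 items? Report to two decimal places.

Remaining items: Q1, Q3, Q4, Q5, Q6 (k = 5).
ΣVar(i) = 1.21 + 1.54 + 2.34 + 0.76 + 0.62 = 6.47
σ²_total = 6.47 + 2 × 1.49 = 9.45
α (item deleted) = (5/4)·(1 − 6.47/9.45) = 0.39

α = 0.39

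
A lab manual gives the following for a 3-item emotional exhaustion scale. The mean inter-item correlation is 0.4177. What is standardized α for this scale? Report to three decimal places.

Standardized α = k·r̄ / (1 + (k−1)·r̄) = 3 × 0.4177 / (1 + 2 × 0.4177)
  = 1.2531 / 1.8354 = 0.683

standardized α = 0.683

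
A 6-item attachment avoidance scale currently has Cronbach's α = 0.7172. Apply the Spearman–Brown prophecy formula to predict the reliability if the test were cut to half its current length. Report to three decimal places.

predicted reliability = 0.559

Length factor m = 1/2
α' = m·α / (1 − (1−m)·α)
   = 1/2 × 0.7172 / (1 − (1 − 1/2) × 0.7172)
   = 0.3586 / 0.6414 = 0.559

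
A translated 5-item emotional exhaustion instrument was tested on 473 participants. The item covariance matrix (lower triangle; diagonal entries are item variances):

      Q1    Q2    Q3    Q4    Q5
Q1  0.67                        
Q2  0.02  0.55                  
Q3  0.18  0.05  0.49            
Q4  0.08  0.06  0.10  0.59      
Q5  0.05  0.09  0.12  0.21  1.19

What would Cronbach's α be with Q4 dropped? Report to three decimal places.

Cronbach's α = 0.347

Remaining items: Q1, Q2, Q3, Q5 (k = 4).
ΣVar(i) = 0.67 + 0.55 + 0.49 + 1.19 = 2.90
σ²_T = 2.90 + 2 × 0.51 = 3.92
α (item deleted) = (4/3)·(1 − 2.90/3.92) = 0.347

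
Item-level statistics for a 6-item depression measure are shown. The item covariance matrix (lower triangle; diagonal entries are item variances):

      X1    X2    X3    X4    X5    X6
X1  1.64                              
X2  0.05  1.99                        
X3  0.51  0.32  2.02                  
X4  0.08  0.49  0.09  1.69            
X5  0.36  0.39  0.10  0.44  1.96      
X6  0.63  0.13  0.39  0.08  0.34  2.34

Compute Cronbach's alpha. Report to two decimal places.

α = 0.52

sum of item variances = 1.64 + 1.99 + 2.02 + 1.69 + 1.96 + 2.34 = 11.64
Sum of the distinct covariances = 4.40
total variance = 11.64 + 2 × 4.40 = 20.44
α = (k/(k−1))·(1 − sum of item variances/total variance) = (6/5)·(1 − 11.64/20.44) = 0.52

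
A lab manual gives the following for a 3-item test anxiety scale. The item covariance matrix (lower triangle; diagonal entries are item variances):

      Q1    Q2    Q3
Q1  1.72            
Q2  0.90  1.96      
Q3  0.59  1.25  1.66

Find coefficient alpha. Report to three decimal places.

coefficient alpha = 0.760

ΣVar(i) = 1.72 + 1.96 + 1.66 = 5.34
Sum of the distinct covariances = 2.74
Var(T) = 5.34 + 2 × 2.74 = 10.82
α = (k/(k−1))·(1 − ΣVar(i)/Var(T)) = (3/2)·(1 − 5.34/10.82) = 0.760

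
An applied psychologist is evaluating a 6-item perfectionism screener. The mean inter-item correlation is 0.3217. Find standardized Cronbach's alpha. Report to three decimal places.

Standardized α = k·r̄ / (1 + (k−1)·r̄) = 6 × 0.3217 / (1 + 5 × 0.3217)
  = 1.9302 / 2.6085 = 0.740

standardized Cronbach's alpha = 0.740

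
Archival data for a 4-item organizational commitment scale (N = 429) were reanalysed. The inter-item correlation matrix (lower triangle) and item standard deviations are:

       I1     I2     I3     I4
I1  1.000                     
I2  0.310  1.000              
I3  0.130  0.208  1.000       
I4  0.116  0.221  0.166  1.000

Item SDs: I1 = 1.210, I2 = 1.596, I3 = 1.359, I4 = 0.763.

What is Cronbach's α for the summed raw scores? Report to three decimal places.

Cronbach's α = 0.480

Σσ²ᵢ = 1.210² + 1.596² + 1.359² + 0.763² = 6.4404
Covariances σ_ij = r_ij · s_i · s_j:
  σ(I1,I2) = 0.310 × 1.210 × 1.596 = 0.5987
  σ(I1,I3) = 0.130 × 1.210 × 1.359 = 0.2138
  σ(I1,I4) = 0.116 × 1.210 × 0.763 = 0.1071
  σ(I2,I3) = 0.208 × 1.596 × 1.359 = 0.4511
  σ(I2,I4) = 0.221 × 1.596 × 0.763 = 0.2691
  σ(I3,I4) = 0.166 × 1.359 × 0.763 = 0.1721
σ²_T = Σσ²ᵢ + 2·Σσ_ij = 6.4404 + 2 × 1.8119 = 10.0642
α = (4/3)·(1 − 6.4404/10.0642) = 0.480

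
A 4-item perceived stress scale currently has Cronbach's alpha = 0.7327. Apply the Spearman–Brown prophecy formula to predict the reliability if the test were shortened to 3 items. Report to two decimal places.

Length factor m = 3/4 = 0.7500
α' = m·α / (1 − (1−m)·α)
   = 3/4 × 0.7327 / (1 − (1 − 3/4) × 0.7327)
   = 0.5495 / 0.8168 = 0.67

predicted reliability = 0.67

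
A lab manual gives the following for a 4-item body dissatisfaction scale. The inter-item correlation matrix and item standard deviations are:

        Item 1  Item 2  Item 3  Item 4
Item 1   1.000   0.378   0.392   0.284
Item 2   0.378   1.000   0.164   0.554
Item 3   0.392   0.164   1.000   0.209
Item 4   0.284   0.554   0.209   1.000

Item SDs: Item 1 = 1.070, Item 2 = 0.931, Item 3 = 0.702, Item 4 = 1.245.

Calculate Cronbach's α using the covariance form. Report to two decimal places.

α = 0.66

Σσ²ᵢ = 1.070² + 0.931² + 0.702² + 1.245² = 4.0545
Covariances σ_ij = r_ij · s_i · s_j:
  σ(Item 1,Item 2) = 0.378 × 1.070 × 0.931 = 0.3766
  σ(Item 1,Item 3) = 0.392 × 1.070 × 0.702 = 0.2944
  σ(Item 1,Item 4) = 0.284 × 1.070 × 1.245 = 0.3783
  σ(Item 2,Item 3) = 0.164 × 0.931 × 0.702 = 0.1072
  σ(Item 2,Item 4) = 0.554 × 0.931 × 1.245 = 0.6421
  σ(Item 3,Item 4) = 0.209 × 0.702 × 1.245 = 0.1827
σ²_T = Σσ²ᵢ + 2·Σσ_ij = 4.0545 + 2 × 1.9813 = 8.0171
α = (4/3)·(1 − 4.0545/8.0171) = 0.66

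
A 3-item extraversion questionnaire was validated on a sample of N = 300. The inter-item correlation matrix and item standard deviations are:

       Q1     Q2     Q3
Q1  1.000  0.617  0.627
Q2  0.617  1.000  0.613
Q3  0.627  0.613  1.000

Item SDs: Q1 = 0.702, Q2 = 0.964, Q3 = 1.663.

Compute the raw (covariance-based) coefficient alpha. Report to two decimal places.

Σσ²ᵢ = 0.702² + 0.964² + 1.663² = 4.1877
Covariances σ_ij = r_ij · s_i · s_j:
  σ(Q1,Q2) = 0.617 × 0.702 × 0.964 = 0.4175
  σ(Q1,Q3) = 0.627 × 0.702 × 1.663 = 0.7320
  σ(Q2,Q3) = 0.613 × 0.964 × 1.663 = 0.9827
σ²_T = Σσ²ᵢ + 2·Σσ_ij = 4.1877 + 2 × 2.1322 = 8.4521
α = (3/2)·(1 − 4.1877/8.4521) = 0.76

α = 0.76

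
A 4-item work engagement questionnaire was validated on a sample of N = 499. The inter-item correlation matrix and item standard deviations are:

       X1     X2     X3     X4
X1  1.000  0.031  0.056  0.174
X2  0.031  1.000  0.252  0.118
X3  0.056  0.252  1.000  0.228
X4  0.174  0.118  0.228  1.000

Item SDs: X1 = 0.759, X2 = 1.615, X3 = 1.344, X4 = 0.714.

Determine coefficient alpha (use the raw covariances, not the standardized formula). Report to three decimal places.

α = 0.379

Σσ²ᵢ = 0.759² + 1.615² + 1.344² + 0.714² = 5.5004
Covariances σ_ij = r_ij · s_i · s_j:
  σ(X1,X2) = 0.031 × 0.759 × 1.615 = 0.0380
  σ(X1,X3) = 0.056 × 0.759 × 1.344 = 0.0571
  σ(X1,X4) = 0.174 × 0.759 × 0.714 = 0.0943
  σ(X2,X3) = 0.252 × 1.615 × 1.344 = 0.5470
  σ(X2,X4) = 0.118 × 1.615 × 0.714 = 0.1361
  σ(X3,X4) = 0.228 × 1.344 × 0.714 = 0.2188
σ²_T = Σσ²ᵢ + 2·Σσ_ij = 5.5004 + 2 × 1.0913 = 7.6830
α = (4/3)·(1 − 5.5004/7.6830) = 0.379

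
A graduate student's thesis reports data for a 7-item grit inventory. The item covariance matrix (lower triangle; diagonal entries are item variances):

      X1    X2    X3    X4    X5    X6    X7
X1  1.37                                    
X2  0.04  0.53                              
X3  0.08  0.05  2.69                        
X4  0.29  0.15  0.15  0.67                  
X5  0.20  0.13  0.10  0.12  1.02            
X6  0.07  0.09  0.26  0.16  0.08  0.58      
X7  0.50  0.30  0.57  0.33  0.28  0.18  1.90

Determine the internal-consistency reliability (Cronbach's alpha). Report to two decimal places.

α = 0.57

Σσ²ᵢ = 1.37 + 0.53 + 2.69 + 0.67 + 1.02 + 0.58 + 1.90 = 8.76
Sum of the distinct covariances = 4.13
σ²_total = 8.76 + 2 × 4.13 = 17.02
α = (k/(k−1))·(1 − Σσ²ᵢ/σ²_total) = (7/6)·(1 − 8.76/17.02) = 0.57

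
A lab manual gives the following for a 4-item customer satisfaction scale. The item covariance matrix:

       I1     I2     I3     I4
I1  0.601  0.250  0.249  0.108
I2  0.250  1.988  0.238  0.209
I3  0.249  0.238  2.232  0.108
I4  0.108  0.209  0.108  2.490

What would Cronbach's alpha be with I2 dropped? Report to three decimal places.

Cronbach's alpha = 0.223

Remaining items: I1, I3, I4 (k = 3).
ΣVar(i) = 0.601 + 2.232 + 2.490 = 5.323
σ²_total = 5.323 + 2 × 0.465 = 6.253
α (item deleted) = (3/2)·(1 − 5.323/6.253) = 0.223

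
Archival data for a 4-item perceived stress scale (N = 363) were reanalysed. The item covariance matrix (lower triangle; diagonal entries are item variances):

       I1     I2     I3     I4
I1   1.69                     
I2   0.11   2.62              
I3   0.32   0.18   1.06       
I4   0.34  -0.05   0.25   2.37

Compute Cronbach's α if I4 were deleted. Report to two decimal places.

α = 0.28

Remaining items: I1, I2, I3 (k = 3).
Σσᵢ² = 1.69 + 2.62 + 1.06 = 5.37
total variance = 5.37 + 2 × 0.61 = 6.59
α (item deleted) = (3/2)·(1 − 5.37/6.59) = 0.28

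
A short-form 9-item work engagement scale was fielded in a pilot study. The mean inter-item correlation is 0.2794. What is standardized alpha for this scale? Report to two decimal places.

Standardized α = k·r̄ / (1 + (k−1)·r̄) = 9 × 0.2794 / (1 + 8 × 0.2794)
  = 2.5146 / 3.2352 = 0.78

standardized alpha = 0.78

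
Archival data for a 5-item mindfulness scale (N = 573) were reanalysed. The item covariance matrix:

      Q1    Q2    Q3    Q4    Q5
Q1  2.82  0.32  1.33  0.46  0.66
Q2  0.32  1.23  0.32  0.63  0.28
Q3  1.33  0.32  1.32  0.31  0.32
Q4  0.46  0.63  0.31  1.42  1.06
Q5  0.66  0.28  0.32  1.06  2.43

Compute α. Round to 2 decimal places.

sum of item variances = 2.82 + 1.23 + 1.32 + 1.42 + 2.43 = 9.22
Sum of off-diagonal covariances = 5.69
Var(T) = 9.22 + 2 × 5.69 = 20.60
α = (k/(k−1))·(1 − sum of item variances/Var(T)) = (5/4)·(1 − 9.22/20.60) = 0.69

α = 0.69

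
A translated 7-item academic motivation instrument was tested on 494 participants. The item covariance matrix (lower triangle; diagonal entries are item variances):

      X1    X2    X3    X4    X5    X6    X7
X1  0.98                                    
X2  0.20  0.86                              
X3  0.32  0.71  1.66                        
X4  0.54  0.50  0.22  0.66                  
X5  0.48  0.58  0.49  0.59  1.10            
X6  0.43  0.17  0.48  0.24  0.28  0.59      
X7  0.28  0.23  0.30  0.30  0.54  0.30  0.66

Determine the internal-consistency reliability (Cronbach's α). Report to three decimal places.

α = 0.835

sum of item variances = 0.98 + 0.86 + 1.66 + 0.66 + 1.10 + 0.59 + 0.66 = 6.51
Sum of off-diagonal covariances = 8.18
total variance = 6.51 + 2 × 8.18 = 22.87
α = (k/(k−1))·(1 − sum of item variances/total variance) = (7/6)·(1 − 6.51/22.87) = 0.835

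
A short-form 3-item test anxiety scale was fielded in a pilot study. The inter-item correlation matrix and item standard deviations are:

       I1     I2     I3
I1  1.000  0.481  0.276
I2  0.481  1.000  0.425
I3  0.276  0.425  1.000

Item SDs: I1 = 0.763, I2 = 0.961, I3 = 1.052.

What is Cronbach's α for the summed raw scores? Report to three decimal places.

Σσ²ᵢ = 0.763² + 0.961² + 1.052² = 2.6124
Covariances σ_ij = r_ij · s_i · s_j:
  σ(I1,I2) = 0.481 × 0.763 × 0.961 = 0.3527
  σ(I1,I3) = 0.276 × 0.763 × 1.052 = 0.2215
  σ(I2,I3) = 0.425 × 0.961 × 1.052 = 0.4297
σ²_T = Σσ²ᵢ + 2·Σσ_ij = 2.6124 + 2 × 1.0039 = 4.6202
α = (3/2)·(1 − 2.6124/4.6202) = 0.652

α = 0.652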